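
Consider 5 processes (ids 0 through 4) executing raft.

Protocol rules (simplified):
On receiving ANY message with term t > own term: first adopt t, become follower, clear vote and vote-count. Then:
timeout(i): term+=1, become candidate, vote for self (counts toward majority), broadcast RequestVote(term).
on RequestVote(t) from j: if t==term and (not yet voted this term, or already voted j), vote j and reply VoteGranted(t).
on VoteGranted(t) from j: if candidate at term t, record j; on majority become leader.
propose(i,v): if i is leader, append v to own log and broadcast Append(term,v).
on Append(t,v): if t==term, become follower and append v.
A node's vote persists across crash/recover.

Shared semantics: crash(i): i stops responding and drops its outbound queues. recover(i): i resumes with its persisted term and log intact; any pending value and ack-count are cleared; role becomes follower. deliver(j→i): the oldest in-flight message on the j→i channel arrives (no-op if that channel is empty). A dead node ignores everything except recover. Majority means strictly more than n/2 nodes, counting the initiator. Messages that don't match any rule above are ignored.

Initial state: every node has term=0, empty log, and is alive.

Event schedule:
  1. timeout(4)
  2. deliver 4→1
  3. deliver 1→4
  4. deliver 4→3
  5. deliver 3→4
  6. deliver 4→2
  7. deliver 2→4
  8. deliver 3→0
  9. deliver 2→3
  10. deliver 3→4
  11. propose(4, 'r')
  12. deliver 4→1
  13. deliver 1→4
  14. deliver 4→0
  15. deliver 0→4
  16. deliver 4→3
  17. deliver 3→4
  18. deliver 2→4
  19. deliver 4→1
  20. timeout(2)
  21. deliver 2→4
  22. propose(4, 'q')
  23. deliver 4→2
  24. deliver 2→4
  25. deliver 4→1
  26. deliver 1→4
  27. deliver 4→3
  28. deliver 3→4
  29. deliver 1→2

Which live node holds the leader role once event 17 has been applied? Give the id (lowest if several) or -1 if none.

[1] timeout(4) → N4(cand t1 [-])
[2] deliver 4→1 → N1(foll t1 [-])
[3] deliver 1→4 → ∅
[4] deliver 4→3 → N3(foll t1 [-])
[5] deliver 3→4 → N4(lead t1 [-])
[6] deliver 4→2 → N2(foll t1 [-])
[7] deliver 2→4 → ∅
[8] deliver 3→0 → ∅
[9] deliver 2→3 → ∅
[10] deliver 3→4 → ∅
[11] propose(4,'r') → N4(lead t1 [r])
[12] deliver 4→1 → N1(foll t1 [r])
[13] deliver 1→4 → ∅
[14] deliver 4→0 → N0(foll t1 [-])
[15] deliver 0→4 → ∅
[16] deliver 4→3 → N3(foll t1 [r])
[17] deliver 3→4 → ∅

4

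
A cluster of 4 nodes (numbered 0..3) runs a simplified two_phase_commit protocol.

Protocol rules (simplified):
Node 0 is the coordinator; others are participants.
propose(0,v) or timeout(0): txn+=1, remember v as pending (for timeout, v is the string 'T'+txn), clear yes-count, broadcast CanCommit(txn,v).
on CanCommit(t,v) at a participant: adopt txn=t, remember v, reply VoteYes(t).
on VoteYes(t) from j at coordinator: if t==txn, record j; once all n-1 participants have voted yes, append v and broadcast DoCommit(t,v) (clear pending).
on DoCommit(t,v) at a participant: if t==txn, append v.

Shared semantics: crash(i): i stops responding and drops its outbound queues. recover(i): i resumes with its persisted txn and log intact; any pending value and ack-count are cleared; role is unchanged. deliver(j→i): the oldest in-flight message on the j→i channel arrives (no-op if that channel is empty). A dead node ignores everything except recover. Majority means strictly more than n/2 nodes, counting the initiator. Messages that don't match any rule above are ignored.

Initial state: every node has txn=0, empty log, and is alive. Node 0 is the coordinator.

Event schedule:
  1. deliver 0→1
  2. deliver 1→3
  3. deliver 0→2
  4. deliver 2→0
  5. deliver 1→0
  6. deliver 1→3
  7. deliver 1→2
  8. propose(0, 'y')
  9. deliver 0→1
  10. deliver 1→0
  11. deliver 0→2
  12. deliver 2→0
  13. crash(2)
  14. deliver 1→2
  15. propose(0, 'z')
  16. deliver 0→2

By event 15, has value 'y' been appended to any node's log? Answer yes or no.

step 1 deliver 0→1: —
step 2 deliver 1→3: —
step 3 deliver 0→2: —
step 4 deliver 2→0: —
step 5 deliver 1→0: —
step 6 deliver 1→3: —
step 7 deliver 1→2: —
step 8 propose(0,'y'): 0={coor,t=1,log=-}
step 9 deliver 0→1: 1={part,t=1,log=-}
step 10 deliver 1→0: —
step 11 deliver 0→2: 2={part,t=1,log=-}
step 12 deliver 2→0: —
step 13 crash(2): 2={✗part,t=1,log=-}
step 14 deliver 1→2: —
step 15 propose(0,'z'): 0={coor,t=2,log=-}

no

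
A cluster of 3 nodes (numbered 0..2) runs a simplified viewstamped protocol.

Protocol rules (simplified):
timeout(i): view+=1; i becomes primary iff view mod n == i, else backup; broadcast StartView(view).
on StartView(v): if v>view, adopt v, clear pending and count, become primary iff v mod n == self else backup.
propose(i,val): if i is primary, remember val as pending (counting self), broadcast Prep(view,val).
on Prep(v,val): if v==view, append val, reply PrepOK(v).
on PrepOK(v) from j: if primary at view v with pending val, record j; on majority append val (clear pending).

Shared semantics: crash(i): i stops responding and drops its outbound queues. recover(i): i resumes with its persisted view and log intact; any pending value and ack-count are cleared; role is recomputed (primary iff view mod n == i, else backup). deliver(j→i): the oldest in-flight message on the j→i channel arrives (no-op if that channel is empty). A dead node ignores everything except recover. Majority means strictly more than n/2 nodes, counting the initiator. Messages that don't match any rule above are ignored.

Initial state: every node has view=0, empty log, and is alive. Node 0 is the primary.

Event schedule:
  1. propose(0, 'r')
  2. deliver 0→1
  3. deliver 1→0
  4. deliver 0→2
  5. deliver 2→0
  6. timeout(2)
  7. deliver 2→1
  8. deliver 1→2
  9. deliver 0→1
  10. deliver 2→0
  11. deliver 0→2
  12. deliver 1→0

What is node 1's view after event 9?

[1] propose(0,'r') → ∅
[2] deliver 0→1 → N1(back v0 [r])
[3] deliver 1→0 → N0(prim v0 [r])
[4] deliver 0→2 → N2(back v0 [r])
[5] deliver 2→0 → ∅
[6] timeout(2) → N2(back v1 [r])
[7] deliver 2→1 → N1(prim v1 [r])
[8] deliver 1→2 → ∅
[9] deliver 0→1 → ∅

1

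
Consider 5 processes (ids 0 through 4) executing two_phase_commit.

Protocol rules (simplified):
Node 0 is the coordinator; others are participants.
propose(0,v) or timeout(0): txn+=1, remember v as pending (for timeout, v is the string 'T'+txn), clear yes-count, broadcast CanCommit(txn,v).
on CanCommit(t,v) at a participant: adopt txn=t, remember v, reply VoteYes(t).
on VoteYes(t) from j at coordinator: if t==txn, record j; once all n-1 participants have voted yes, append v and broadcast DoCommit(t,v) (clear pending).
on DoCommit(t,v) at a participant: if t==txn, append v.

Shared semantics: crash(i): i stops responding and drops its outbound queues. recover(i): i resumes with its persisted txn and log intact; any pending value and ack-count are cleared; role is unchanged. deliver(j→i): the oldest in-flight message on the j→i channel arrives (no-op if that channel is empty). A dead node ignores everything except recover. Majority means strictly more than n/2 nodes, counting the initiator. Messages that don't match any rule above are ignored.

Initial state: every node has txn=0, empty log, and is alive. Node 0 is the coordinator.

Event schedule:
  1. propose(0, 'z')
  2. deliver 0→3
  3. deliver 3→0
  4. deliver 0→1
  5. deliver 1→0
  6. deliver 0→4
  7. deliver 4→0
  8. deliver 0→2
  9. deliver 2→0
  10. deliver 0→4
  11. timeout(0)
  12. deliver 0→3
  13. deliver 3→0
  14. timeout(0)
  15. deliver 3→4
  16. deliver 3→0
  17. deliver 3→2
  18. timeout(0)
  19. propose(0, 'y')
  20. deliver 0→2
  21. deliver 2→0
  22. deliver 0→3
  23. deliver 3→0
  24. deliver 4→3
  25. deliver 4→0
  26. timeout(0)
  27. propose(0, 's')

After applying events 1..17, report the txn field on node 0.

step 1 propose(0,'z'): 0={coor,t=1,log=-}
step 2 deliver 0→3: 3={part,t=1,log=-}
step 3 deliver 3→0: —
step 4 deliver 0→1: 1={part,t=1,log=-}
step 5 deliver 1→0: —
step 6 deliver 0→4: 4={part,t=1,log=-}
step 7 deliver 4→0: —
step 8 deliver 0→2: 2={part,t=1,log=-}
step 9 deliver 2→0: 0={coor,t=1,log=z}
step 10 deliver 0→4: 4={part,t=1,log=z}
step 11 timeout(0): 0={coor,t=2,log=z}
step 12 deliver 0→3: 3={part,t=1,log=z}
step 13 deliver 3→0: —
step 14 timeout(0): 0={coor,t=3,log=z}
step 15 deliver 3→4: —
step 16 deliver 3→0: —
step 17 deliver 3→2: —

3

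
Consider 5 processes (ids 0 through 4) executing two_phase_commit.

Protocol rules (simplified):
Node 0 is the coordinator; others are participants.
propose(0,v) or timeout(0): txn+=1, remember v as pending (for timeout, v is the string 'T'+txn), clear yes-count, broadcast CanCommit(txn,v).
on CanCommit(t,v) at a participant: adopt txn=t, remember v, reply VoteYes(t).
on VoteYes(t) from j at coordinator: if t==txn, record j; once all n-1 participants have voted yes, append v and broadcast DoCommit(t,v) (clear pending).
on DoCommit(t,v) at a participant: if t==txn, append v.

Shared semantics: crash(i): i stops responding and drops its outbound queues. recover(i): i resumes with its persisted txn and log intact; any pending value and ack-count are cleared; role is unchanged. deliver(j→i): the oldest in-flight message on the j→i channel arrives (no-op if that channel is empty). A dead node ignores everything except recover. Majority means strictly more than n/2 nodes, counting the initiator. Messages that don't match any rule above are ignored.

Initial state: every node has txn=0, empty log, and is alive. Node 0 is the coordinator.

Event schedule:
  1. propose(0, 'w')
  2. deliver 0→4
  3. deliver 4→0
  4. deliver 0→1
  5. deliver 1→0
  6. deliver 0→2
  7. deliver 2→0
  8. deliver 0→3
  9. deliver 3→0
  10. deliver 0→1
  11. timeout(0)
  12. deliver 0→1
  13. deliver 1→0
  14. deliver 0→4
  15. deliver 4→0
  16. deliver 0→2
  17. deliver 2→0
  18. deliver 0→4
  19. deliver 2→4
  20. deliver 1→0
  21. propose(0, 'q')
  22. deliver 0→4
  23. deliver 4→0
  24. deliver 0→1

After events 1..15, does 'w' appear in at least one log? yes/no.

yes

e1 propose(0,'w'): 0[coor,t=1,-]
e2 deliver 0→4: 4[part,t=1,-]
e3 deliver 4→0: ·
e4 deliver 0→1: 1[part,t=1,-]
e5 deliver 1→0: ·
e6 deliver 0→2: 2[part,t=1,-]
e7 deliver 2→0: ·
e8 deliver 0→3: 3[part,t=1,-]
e9 deliver 3→0: 0[coor,t=1,w]
e10 deliver 0→1: 1[part,t=1,w]
e11 timeout(0): 0[coor,t=2,w]
e12 deliver 0→1: 1[part,t=2,w]
e13 deliver 1→0: ·
e14 deliver 0→4: 4[part,t=1,w]
e15 deliver 4→0: ·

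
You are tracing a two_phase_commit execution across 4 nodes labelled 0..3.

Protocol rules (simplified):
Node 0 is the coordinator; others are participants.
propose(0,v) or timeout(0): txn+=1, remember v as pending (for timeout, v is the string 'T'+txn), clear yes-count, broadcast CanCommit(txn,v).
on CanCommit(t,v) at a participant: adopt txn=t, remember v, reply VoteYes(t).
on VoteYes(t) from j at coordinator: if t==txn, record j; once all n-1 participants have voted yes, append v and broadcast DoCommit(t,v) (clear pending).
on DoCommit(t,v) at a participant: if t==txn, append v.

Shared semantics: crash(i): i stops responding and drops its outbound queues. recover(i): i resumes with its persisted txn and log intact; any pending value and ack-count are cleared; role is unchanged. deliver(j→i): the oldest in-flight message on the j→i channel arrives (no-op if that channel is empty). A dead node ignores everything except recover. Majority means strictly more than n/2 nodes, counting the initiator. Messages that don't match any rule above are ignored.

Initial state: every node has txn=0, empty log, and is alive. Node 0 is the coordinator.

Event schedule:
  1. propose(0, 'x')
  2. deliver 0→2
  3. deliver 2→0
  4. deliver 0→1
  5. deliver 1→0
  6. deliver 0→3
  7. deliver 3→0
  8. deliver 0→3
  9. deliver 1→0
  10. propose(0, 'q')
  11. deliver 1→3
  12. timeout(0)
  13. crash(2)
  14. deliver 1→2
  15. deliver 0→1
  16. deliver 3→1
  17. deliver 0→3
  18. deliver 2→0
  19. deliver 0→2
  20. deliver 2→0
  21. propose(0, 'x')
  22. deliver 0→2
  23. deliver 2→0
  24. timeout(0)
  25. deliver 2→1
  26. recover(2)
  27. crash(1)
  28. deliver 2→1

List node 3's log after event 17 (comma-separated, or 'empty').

x

after 1 — propose(0,'x'): n0:coor/t1/[-]
after 2 — deliver 0→2: n2:part/t1/[-]
after 3 — deliver 2→0: ·
after 4 — deliver 0→1: n1:part/t1/[-]
after 5 — deliver 1→0: ·
after 6 — deliver 0→3: n3:part/t1/[-]
after 7 — deliver 3→0: n0:coor/t1/[x]
after 8 — deliver 0→3: n3:part/t1/[x]
after 9 — deliver 1→0: ·
after 10 — propose(0,'q'): n0:coor/t2/[x]
after 11 — deliver 1→3: ·
after 12 — timeout(0): n0:coor/t3/[x]
after 13 — crash(2): n2:✗part/t1/[-]
after 14 — deliver 1→2: ·
after 15 — deliver 0→1: n1:part/t1/[x]
after 16 — deliver 3→1: ·
after 17 — deliver 0→3: n3:part/t2/[x]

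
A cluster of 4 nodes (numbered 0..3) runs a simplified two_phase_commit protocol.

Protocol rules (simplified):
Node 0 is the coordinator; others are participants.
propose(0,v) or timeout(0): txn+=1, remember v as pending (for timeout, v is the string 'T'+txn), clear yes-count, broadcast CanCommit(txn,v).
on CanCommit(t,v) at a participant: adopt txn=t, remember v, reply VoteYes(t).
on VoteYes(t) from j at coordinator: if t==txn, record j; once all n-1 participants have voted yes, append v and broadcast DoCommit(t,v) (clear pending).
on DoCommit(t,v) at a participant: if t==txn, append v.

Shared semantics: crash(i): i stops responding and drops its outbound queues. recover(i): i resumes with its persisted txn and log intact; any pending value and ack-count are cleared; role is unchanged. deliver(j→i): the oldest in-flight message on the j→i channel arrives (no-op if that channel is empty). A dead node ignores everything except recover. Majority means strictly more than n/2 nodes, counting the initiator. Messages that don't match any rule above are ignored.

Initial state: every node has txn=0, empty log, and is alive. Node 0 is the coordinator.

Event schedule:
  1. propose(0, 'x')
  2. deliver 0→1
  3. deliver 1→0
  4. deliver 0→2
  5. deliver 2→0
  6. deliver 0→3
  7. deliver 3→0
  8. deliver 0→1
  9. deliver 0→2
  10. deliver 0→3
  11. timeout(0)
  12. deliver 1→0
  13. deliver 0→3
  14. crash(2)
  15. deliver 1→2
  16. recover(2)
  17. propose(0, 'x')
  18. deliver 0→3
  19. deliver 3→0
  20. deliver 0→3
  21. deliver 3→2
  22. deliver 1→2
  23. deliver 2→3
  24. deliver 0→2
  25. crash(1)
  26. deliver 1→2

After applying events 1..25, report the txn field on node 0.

3

e1 propose(0,'x'): 0[coor,t=1,-]
e2 deliver 0→1: 1[part,t=1,-]
e3 deliver 1→0: ·
e4 deliver 0→2: 2[part,t=1,-]
e5 deliver 2→0: ·
e6 deliver 0→3: 3[part,t=1,-]
e7 deliver 3→0: 0[coor,t=1,x]
e8 deliver 0→1: 1[part,t=1,x]
e9 deliver 0→2: 2[part,t=1,x]
e10 deliver 0→3: 3[part,t=1,x]
e11 timeout(0): 0[coor,t=2,x]
e12 deliver 1→0: ·
e13 deliver 0→3: 3[part,t=2,x]
e14 crash(2): 2[✗part,t=1,x]
e15 deliver 1→2: ·
e16 recover(2): 2[part,t=1,x]
e17 propose(0,'x'): 0[coor,t=3,x]
e18 deliver 0→3: 3[part,t=3,x]
e19 deliver 3→0: ·
e20 deliver 0→3: ·
e21 deliver 3→2: ·
e22 deliver 1→2: ·
e23 deliver 2→3: ·
e24 deliver 0→2: 2[part,t=2,x]
e25 crash(1): 1[✗part,t=1,x]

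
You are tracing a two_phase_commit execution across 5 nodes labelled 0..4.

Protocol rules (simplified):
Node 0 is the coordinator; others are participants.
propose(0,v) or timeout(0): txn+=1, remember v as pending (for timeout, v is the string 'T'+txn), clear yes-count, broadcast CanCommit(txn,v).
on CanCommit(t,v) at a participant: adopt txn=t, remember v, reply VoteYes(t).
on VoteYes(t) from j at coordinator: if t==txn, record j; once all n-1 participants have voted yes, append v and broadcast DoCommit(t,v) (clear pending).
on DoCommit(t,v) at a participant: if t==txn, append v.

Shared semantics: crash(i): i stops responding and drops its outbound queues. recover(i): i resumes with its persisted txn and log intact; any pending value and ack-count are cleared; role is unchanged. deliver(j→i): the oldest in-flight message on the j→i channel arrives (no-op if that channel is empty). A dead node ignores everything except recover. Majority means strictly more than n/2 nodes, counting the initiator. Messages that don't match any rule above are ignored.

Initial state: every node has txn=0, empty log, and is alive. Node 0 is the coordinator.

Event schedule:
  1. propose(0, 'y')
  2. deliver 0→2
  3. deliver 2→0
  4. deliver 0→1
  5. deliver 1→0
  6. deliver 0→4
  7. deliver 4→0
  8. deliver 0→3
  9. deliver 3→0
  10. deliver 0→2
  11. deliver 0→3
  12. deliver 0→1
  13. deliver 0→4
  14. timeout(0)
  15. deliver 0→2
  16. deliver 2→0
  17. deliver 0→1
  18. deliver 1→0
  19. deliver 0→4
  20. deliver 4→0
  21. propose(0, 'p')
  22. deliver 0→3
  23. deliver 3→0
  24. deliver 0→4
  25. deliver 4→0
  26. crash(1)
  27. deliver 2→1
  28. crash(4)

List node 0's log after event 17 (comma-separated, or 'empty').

y

step 1 propose(0,'y'): 0={coor,t=1,log=-}
step 2 deliver 0→2: 2={part,t=1,log=-}
step 3 deliver 2→0: —
step 4 deliver 0→1: 1={part,t=1,log=-}
step 5 deliver 1→0: —
step 6 deliver 0→4: 4={part,t=1,log=-}
step 7 deliver 4→0: —
step 8 deliver 0→3: 3={part,t=1,log=-}
step 9 deliver 3→0: 0={coor,t=1,log=y}
step 10 deliver 0→2: 2={part,t=1,log=y}
step 11 deliver 0→3: 3={part,t=1,log=y}
step 12 deliver 0→1: 1={part,t=1,log=y}
step 13 deliver 0→4: 4={part,t=1,log=y}
step 14 timeout(0): 0={coor,t=2,log=y}
step 15 deliver 0→2: 2={part,t=2,log=y}
step 16 deliver 2→0: —
step 17 deliver 0→1: 1={part,t=2,log=y}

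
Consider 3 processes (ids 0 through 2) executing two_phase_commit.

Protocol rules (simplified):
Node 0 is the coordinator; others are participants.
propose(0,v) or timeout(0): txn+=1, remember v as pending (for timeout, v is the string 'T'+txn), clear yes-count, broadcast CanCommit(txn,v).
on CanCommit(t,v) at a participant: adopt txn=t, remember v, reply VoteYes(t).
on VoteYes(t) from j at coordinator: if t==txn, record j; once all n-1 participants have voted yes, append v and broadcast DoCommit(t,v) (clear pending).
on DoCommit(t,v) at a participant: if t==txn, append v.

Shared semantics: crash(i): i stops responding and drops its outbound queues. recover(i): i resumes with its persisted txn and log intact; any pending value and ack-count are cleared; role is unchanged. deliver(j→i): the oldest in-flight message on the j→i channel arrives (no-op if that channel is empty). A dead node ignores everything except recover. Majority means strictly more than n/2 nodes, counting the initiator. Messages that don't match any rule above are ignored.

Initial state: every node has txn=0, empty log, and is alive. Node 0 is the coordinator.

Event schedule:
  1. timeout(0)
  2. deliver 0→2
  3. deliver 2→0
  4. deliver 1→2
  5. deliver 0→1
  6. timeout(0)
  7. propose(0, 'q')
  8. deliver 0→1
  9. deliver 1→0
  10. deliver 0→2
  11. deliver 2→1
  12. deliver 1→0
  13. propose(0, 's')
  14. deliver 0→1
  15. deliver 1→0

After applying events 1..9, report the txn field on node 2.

1

e1 timeout(0): 0[coor,t=1,-]
e2 deliver 0→2: 2[part,t=1,-]
e3 deliver 2→0: ·
e4 deliver 1→2: ·
e5 deliver 0→1: 1[part,t=1,-]
e6 timeout(0): 0[coor,t=2,-]
e7 propose(0,'q'): 0[coor,t=3,-]
e8 deliver 0→1: 1[part,t=2,-]
e9 deliver 1→0: ·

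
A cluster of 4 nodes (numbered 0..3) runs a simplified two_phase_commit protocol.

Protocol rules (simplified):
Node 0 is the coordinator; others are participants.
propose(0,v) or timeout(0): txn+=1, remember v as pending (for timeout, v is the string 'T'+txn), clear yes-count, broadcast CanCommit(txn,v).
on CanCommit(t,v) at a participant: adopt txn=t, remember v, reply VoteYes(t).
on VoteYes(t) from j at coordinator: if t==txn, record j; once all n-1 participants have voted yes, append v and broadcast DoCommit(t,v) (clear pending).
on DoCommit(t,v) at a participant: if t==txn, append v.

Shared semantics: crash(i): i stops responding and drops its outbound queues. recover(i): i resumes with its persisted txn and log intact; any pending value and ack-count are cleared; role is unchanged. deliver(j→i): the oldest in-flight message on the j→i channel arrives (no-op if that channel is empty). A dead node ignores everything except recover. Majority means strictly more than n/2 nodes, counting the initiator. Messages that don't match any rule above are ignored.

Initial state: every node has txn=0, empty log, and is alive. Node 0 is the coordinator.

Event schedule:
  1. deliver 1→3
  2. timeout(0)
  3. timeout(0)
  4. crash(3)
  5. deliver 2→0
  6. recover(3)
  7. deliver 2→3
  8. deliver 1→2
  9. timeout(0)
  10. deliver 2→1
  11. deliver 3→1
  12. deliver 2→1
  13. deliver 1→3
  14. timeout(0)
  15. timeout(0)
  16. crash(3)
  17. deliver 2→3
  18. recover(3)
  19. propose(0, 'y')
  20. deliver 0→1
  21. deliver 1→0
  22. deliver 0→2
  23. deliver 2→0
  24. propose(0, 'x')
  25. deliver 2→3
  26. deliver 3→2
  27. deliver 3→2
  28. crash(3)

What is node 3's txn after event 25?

e1 deliver 1→3: ·
e2 timeout(0): 0[coor,t=1,-]
e3 timeout(0): 0[coor,t=2,-]
e4 crash(3): 3[✗part,t=0,-]
e5 deliver 2→0: ·
e6 recover(3): 3[part,t=0,-]
e7 deliver 2→3: ·
e8 deliver 1→2: ·
e9 timeout(0): 0[coor,t=3,-]
e10 deliver 2→1: ·
e11 deliver 3→1: ·
e12 deliver 2→1: ·
e13 deliver 1→3: ·
e14 timeout(0): 0[coor,t=4,-]
e15 timeout(0): 0[coor,t=5,-]
e16 crash(3): 3[✗part,t=0,-]
e17 deliver 2→3: ·
e18 recover(3): 3[part,t=0,-]
e19 propose(0,'y'): 0[coor,t=6,-]
e20 deliver 0→1: 1[part,t=1,-]
e21 deliver 1→0: ·
e22 deliver 0→2: 2[part,t=1,-]
e23 deliver 2→0: ·
e24 propose(0,'x'): 0[coor,t=7,-]
e25 deliver 2→3: ·

0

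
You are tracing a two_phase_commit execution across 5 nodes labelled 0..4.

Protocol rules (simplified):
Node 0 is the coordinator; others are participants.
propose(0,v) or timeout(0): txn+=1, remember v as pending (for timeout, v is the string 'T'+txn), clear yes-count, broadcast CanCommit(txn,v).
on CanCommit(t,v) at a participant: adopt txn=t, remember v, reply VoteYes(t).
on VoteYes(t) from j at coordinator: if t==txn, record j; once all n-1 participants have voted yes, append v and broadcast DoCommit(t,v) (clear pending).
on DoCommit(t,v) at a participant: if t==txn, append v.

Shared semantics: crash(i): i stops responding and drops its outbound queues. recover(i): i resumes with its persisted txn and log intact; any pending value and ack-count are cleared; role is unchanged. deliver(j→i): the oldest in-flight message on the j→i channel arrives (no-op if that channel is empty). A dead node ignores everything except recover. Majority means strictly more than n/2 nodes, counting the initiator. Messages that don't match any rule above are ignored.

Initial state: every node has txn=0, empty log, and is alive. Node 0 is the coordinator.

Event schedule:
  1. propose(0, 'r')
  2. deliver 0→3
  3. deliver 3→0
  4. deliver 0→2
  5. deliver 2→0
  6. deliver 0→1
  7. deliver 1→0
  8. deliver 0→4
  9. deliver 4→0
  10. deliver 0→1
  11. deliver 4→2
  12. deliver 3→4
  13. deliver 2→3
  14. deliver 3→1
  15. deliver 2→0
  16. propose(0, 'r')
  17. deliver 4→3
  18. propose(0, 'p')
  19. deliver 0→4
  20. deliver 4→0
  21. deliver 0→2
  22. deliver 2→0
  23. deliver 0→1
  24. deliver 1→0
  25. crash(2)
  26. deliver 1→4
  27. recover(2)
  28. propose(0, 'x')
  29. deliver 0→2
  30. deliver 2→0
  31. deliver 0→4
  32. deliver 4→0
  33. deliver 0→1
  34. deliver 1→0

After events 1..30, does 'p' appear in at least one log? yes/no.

no

after 1 — propose(0,'r'): n0:coor/t1/[-]
after 2 — deliver 0→3: n3:part/t1/[-]
after 3 — deliver 3→0: ·
after 4 — deliver 0→2: n2:part/t1/[-]
after 5 — deliver 2→0: ·
after 6 — deliver 0→1: n1:part/t1/[-]
after 7 — deliver 1→0: ·
after 8 — deliver 0→4: n4:part/t1/[-]
after 9 — deliver 4→0: n0:coor/t1/[r]
after 10 — deliver 0→1: n1:part/t1/[r]
after 11 — deliver 4→2: ·
after 12 — deliver 3→4: ·
after 13 — deliver 2→3: ·
after 14 — deliver 3→1: ·
after 15 — deliver 2→0: ·
after 16 — propose(0,'r'): n0:coor/t2/[r]
after 17 — deliver 4→3: ·
after 18 — propose(0,'p'): n0:coor/t3/[r]
after 19 — deliver 0→4: n4:part/t1/[r]
after 20 — deliver 4→0: ·
after 21 — deliver 0→2: n2:part/t1/[r]
after 22 — deliver 2→0: ·
after 23 — deliver 0→1: n1:part/t2/[r]
after 24 — deliver 1→0: ·
after 25 — crash(2): n2:✗part/t1/[r]
after 26 — deliver 1→4: ·
after 27 — recover(2): n2:part/t1/[r]
after 28 — propose(0,'x'): n0:coor/t4/[r]
after 29 — deliver 0→2: n2:part/t2/[r]
after 30 — deliver 2→0: ·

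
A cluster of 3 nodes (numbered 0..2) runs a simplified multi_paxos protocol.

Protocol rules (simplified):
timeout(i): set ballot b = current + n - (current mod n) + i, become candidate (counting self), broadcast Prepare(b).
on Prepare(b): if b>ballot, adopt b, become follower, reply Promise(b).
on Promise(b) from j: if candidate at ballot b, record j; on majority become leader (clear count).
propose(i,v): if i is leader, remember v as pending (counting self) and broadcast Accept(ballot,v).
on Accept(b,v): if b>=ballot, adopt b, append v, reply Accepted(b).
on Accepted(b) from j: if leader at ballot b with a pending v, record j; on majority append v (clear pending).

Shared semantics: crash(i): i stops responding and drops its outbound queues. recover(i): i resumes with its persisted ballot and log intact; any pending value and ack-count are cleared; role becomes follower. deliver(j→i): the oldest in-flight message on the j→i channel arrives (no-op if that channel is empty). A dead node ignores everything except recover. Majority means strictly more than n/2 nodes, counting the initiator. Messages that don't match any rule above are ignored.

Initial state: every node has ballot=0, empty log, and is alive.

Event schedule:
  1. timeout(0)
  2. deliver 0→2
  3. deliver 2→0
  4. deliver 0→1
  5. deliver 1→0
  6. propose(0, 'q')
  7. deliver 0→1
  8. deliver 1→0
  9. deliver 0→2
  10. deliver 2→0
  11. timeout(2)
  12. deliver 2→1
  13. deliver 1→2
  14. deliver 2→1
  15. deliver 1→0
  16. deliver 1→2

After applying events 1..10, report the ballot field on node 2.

3

e1 timeout(0): 0[cand,b=3,-]
e2 deliver 0→2: 2[foll,b=3,-]
e3 deliver 2→0: 0[lead,b=3,-]
e4 deliver 0→1: 1[foll,b=3,-]
e5 deliver 1→0: ·
e6 propose(0,'q'): ·
e7 deliver 0→1: 1[foll,b=3,q]
e8 deliver 1→0: 0[lead,b=3,q]
e9 deliver 0→2: 2[foll,b=3,q]
e10 deliver 2→0: ·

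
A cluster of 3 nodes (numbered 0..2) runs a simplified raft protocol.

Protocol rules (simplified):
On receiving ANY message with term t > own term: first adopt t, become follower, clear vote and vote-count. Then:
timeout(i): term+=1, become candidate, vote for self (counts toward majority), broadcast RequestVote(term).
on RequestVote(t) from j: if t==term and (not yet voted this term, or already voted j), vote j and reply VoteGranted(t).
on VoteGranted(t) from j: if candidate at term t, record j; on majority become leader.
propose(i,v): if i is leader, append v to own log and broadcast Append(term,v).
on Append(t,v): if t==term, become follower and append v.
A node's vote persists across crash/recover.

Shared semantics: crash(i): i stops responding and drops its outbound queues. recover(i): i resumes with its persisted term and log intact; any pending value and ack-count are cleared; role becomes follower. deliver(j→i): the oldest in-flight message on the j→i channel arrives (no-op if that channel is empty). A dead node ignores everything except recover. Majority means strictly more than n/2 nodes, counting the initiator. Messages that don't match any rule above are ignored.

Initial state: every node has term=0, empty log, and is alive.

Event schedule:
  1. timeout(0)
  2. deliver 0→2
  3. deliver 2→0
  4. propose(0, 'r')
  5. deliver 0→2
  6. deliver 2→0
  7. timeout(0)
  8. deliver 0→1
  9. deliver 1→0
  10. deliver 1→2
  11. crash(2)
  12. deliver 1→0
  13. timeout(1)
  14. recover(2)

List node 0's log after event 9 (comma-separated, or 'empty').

r

[1] timeout(0) → N0(cand t1 [-])
[2] deliver 0→2 → N2(foll t1 [-])
[3] deliver 2→0 → N0(lead t1 [-])
[4] propose(0,'r') → N0(lead t1 [r])
[5] deliver 0→2 → N2(foll t1 [r])
[6] deliver 2→0 → ∅
[7] timeout(0) → N0(cand t2 [r])
[8] deliver 0→1 → N1(foll t1 [-])
[9] deliver 1→0 → ∅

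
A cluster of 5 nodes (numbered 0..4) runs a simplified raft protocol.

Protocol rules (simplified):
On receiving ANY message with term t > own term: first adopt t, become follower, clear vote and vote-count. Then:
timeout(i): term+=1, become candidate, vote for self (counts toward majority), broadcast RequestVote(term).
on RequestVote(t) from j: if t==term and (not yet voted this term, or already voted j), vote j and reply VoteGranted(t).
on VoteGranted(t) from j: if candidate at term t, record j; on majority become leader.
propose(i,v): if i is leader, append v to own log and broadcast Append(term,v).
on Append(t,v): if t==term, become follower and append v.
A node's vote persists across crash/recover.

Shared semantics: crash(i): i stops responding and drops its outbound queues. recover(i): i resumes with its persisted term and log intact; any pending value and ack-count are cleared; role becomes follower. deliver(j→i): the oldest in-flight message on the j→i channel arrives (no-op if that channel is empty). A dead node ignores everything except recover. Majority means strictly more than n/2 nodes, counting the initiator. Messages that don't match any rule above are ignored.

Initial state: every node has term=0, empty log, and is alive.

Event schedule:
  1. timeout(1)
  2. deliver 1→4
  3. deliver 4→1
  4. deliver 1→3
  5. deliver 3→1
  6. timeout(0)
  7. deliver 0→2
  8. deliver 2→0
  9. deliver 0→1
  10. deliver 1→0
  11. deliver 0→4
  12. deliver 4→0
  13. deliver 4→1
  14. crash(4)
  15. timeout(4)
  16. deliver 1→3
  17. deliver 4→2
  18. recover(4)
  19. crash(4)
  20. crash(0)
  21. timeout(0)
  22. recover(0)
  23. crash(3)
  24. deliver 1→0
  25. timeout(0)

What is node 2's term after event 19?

1

e1 timeout(1): 1[cand,t=1,-]
e2 deliver 1→4: 4[foll,t=1,-]
e3 deliver 4→1: ·
e4 deliver 1→3: 3[foll,t=1,-]
e5 deliver 3→1: 1[lead,t=1,-]
e6 timeout(0): 0[cand,t=1,-]
e7 deliver 0→2: 2[foll,t=1,-]
e8 deliver 2→0: ·
e9 deliver 0→1: ·
e10 deliver 1→0: ·
e11 deliver 0→4: ·
e12 deliver 4→0: ·
e13 deliver 4→1: ·
e14 crash(4): 4[✗foll,t=1,-]
e15 timeout(4): ·
e16 deliver 1→3: ·
e17 deliver 4→2: ·
e18 recover(4): 4[foll,t=1,-]
e19 crash(4): 4[✗foll,t=1,-]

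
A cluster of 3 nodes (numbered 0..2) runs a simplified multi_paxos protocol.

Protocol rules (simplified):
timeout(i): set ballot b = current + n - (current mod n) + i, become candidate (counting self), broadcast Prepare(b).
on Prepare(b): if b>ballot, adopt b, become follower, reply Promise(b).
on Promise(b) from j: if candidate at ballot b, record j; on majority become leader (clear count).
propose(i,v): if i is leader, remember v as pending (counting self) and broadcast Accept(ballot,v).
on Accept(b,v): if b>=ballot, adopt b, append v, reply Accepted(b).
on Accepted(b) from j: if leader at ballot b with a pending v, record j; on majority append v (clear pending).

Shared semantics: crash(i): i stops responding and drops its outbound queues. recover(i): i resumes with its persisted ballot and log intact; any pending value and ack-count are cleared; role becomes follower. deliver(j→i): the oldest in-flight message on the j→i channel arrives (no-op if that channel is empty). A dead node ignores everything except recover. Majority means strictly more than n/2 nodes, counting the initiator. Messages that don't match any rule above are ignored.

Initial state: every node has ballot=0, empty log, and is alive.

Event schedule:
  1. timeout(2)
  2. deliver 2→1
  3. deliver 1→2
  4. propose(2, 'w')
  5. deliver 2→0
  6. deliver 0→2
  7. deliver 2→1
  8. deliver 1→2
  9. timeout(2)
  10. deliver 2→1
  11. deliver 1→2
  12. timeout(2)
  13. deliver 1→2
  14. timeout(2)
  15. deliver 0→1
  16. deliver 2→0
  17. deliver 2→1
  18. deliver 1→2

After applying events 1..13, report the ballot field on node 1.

[1] timeout(2) → N2(cand b5 [-])
[2] deliver 2→1 → N1(foll b5 [-])
[3] deliver 1→2 → N2(lead b5 [-])
[4] propose(2,'w') → ∅
[5] deliver 2→0 → N0(foll b5 [-])
[6] deliver 0→2 → ∅
[7] deliver 2→1 → N1(foll b5 [w])
[8] deliver 1→2 → N2(lead b5 [w])
[9] timeout(2) → N2(cand b8 [w])
[10] deliver 2→1 → N1(foll b8 [w])
[11] deliver 1→2 → N2(lead b8 [w])
[12] timeout(2) → N2(cand b11 [w])
[13] deliver 1→2 → ∅

8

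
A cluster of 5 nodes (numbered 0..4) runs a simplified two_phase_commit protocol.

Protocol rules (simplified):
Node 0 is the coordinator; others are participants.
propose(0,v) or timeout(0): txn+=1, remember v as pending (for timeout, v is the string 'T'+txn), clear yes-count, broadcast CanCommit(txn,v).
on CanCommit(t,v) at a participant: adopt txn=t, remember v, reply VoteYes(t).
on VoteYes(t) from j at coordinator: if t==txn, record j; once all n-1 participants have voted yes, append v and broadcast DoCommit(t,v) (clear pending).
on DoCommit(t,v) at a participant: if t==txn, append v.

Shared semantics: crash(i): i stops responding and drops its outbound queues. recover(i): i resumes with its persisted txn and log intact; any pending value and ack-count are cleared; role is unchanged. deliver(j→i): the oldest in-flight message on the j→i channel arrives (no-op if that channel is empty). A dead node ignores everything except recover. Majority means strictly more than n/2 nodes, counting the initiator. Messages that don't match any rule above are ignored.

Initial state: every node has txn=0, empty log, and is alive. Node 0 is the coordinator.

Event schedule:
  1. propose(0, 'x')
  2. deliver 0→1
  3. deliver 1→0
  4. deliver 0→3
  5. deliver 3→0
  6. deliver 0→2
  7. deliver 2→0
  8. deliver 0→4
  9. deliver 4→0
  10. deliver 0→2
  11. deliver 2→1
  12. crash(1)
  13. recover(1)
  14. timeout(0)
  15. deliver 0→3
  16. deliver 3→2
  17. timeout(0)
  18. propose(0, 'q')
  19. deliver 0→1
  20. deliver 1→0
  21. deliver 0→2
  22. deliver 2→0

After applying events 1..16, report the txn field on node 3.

1

[1] propose(0,'x') → N0(coor t1 [-])
[2] deliver 0→1 → N1(part t1 [-])
[3] deliver 1→0 → ∅
[4] deliver 0→3 → N3(part t1 [-])
[5] deliver 3→0 → ∅
[6] deliver 0→2 → N2(part t1 [-])
[7] deliver 2→0 → ∅
[8] deliver 0→4 → N4(part t1 [-])
[9] deliver 4→0 → N0(coor t1 [x])
[10] deliver 0→2 → N2(part t1 [x])
[11] deliver 2→1 → ∅
[12] crash(1) → N1(✗part t1 [-])
[13] recover(1) → N1(part t1 [-])
[14] timeout(0) → N0(coor t2 [x])
[15] deliver 0→3 → N3(part t1 [x])
[16] deliver 3→2 → ∅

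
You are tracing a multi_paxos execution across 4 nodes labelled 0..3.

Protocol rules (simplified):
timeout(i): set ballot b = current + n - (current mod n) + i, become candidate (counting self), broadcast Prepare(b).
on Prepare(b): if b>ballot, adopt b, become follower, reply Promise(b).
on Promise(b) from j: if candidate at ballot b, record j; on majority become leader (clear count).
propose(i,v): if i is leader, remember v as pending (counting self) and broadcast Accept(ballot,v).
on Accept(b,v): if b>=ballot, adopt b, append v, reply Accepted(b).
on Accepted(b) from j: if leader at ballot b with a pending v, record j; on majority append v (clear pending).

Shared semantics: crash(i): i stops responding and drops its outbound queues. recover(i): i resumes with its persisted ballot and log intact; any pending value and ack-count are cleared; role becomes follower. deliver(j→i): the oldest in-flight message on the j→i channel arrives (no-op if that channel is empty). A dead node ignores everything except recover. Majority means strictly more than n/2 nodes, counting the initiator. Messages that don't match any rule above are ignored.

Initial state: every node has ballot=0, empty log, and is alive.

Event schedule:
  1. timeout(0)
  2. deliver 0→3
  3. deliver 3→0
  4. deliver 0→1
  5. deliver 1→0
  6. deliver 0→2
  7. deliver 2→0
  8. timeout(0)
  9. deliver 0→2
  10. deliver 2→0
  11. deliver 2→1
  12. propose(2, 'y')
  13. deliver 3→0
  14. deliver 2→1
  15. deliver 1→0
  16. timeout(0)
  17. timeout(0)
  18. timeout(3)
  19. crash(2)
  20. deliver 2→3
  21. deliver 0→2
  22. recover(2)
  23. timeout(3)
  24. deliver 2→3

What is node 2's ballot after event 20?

1. timeout(0):  <0:cand b4 ->
2. deliver 0→3:  <3:foll b4 ->
3. deliver 3→0:  nop
4. deliver 0→1:  <1:foll b4 ->
5. deliver 1→0:  <0:lead b4 ->
6. deliver 0→2:  <2:foll b4 ->
7. deliver 2→0:  nop
8. timeout(0):  <0:cand b8 ->
9. deliver 0→2:  <2:foll b8 ->
10. deliver 2→0:  nop
11. deliver 2→1:  nop
12. propose(2,'y'):  nop
13. deliver 3→0:  nop
14. deliver 2→1:  nop
15. deliver 1→0:  nop
16. timeout(0):  <0:cand b12 ->
17. timeout(0):  <0:cand b16 ->
18. timeout(3):  <3:cand b11 ->
19. crash(2):  <2:✗foll b8 ->
20. deliver 2→3:  nop

8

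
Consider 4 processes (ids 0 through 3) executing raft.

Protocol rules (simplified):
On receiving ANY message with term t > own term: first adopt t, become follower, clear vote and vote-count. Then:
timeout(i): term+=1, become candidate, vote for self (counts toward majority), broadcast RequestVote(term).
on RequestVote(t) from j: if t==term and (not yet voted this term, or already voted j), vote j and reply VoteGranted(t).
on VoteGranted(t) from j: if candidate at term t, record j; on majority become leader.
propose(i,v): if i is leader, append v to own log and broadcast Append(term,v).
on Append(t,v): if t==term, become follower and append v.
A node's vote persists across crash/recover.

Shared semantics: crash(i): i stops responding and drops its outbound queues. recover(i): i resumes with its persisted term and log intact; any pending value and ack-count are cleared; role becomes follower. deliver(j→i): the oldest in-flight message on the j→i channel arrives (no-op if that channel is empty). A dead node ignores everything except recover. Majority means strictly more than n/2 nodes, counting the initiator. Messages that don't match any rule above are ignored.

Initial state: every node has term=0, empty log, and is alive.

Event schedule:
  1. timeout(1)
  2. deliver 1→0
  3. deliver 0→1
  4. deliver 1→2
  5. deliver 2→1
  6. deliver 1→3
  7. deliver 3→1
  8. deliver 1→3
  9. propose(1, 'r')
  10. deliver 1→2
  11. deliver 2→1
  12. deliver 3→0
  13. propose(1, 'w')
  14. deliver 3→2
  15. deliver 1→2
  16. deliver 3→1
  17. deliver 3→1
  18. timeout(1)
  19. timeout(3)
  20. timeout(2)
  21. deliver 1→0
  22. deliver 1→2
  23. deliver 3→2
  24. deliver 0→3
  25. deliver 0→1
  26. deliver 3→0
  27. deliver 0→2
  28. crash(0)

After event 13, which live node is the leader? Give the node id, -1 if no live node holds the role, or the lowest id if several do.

[1] timeout(1) → N1(cand t1 [-])
[2] deliver 1→0 → N0(foll t1 [-])
[3] deliver 0→1 → ∅
[4] deliver 1→2 → N2(foll t1 [-])
[5] deliver 2→1 → N1(lead t1 [-])
[6] deliver 1→3 → N3(foll t1 [-])
[7] deliver 3→1 → ∅
[8] deliver 1→3 → ∅
[9] propose(1,'r') → N1(lead t1 [r])
[10] deliver 1→2 → N2(foll t1 [r])
[11] deliver 2→1 → ∅
[12] deliver 3→0 → ∅
[13] propose(1,'w') → N1(lead t1 [r,w])

1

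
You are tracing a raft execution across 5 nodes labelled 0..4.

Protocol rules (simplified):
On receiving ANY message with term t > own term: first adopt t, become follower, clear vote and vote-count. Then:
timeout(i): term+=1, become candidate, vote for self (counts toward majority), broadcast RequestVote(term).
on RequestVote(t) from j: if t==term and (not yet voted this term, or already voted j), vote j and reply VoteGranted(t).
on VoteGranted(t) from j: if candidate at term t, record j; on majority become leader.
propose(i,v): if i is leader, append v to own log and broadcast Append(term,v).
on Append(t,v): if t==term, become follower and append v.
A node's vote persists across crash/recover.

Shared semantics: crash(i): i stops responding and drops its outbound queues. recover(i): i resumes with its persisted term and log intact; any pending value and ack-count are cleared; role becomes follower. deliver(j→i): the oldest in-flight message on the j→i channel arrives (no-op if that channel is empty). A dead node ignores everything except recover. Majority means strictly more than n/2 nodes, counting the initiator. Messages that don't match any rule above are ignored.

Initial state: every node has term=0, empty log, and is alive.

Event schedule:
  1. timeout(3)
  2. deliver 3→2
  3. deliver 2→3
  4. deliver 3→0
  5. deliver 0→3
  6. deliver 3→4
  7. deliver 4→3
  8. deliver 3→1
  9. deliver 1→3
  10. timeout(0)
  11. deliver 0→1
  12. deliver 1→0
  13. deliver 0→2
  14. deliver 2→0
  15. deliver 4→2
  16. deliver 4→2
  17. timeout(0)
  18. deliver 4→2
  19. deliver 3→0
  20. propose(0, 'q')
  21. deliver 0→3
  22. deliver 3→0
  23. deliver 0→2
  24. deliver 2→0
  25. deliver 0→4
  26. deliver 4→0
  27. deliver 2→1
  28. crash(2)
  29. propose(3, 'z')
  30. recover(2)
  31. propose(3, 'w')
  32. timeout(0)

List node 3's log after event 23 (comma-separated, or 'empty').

[1] timeout(3) → N3(cand t1 [-])
[2] deliver 3→2 → N2(foll t1 [-])
[3] deliver 2→3 → ∅
[4] deliver 3→0 → N0(foll t1 [-])
[5] deliver 0→3 → N3(lead t1 [-])
[6] deliver 3→4 → N4(foll t1 [-])
[7] deliver 4→3 → ∅
[8] deliver 3→1 → N1(foll t1 [-])
[9] deliver 1→3 → ∅
[10] timeout(0) → N0(cand t2 [-])
[11] deliver 0→1 → N1(foll t2 [-])
[12] deliver 1→0 → ∅
[13] deliver 0→2 → N2(foll t2 [-])
[14] deliver 2→0 → N0(lead t2 [-])
[15] deliver 4→2 → ∅
[16] deliver 4→2 → ∅
[17] timeout(0) → N0(cand t3 [-])
[18] deliver 4→2 → ∅
[19] deliver 3→0 → ∅
[20] propose(0,'q') → ∅
[21] deliver 0→3 → N3(foll t2 [-])
[22] deliver 3→0 → ∅
[23] deliver 0→2 → N2(foll t3 [-])

empty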